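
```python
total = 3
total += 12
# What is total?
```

Trace:
`total = 3` → total = 3
`total += 12` → total = 15
So total = 15

Answer: 15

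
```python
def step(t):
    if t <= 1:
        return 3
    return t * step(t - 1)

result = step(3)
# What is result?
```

step(3) = 3 * 2 * 3 = 18

Answer: 18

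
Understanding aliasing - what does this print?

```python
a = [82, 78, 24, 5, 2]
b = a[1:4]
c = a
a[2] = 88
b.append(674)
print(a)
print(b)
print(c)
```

Key concept: slice vs alias.
Step by step:
`a = [82, 78, 24, 5, 2]` → a = [82, 78, 24, 5, 2]
`b = a[1:4]` → b = [78, 24, 5]
`c = a` → c = [82, 78, 24, 5, 2] (same object as a)
`a[2] = 88` → a = [82, 78, 88, 5, 2] (same object as c); c = [82, 78, 88, 5, 2] (same object as a)
`b.append(674)` → b = [78, 24, 5, 674]
`print(a)` → prints [82, 78, 88, 5, 2]
`print(b)` → prints [78, 24, 5, 674]
`print(c)` → prints [82, 78, 88, 5, 2]

Answer:
[82, 78, 88, 5, 2]
[78, 24, 5, 674]
[82, 78, 88, 5, 2]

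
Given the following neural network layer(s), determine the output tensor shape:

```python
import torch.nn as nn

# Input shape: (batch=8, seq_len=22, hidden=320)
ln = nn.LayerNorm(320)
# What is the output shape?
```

Input: (8, 22, 320) -> Output: (8, 22, 320)

Answer: (8, 22, 320)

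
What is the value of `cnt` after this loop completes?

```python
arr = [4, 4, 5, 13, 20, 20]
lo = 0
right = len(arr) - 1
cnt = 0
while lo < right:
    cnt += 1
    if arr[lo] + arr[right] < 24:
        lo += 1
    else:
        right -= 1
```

Steps to find pair summing to 24
`cnt` takes the values: 0 → 1 → 2 → 3 → 4 → 5

Answer: 5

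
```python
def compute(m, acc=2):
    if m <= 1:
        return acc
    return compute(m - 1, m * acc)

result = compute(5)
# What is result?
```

Accumulator trace (n, acc): (5, 2) -> (4, 10) -> (3, 40) -> (2, 120) -> (1, 240) -> return 240

Answer: 240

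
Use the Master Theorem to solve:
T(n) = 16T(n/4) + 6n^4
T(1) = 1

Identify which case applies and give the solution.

a=16, b=4, f(n)=6n^4. log_4(16) = 2. Since c=4 > 2 and the regularity condition holds (16(n/4)^4 = (16/4^4)n^4 with 16/4^4 < 1), Case 3 applies: T(n) = Θ(f(n)) = O(n^4).

Answer: O(n^4) - Case 3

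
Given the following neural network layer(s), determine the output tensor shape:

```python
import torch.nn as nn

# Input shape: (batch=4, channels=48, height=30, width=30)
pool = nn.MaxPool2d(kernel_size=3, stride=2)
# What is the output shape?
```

Input: (4, 48, 30, 30) -> Output: (4, 48, 14, 14)

Answer: (4, 48, 14, 14)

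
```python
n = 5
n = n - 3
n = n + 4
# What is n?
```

Trace:
`n = 5` → n = 5
`n = n - 3` → n = 2
`n = n + 4` → n = 6
So n = 6

Answer: 6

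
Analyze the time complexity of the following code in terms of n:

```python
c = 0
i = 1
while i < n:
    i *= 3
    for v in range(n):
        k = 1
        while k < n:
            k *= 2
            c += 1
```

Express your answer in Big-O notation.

Each loop level contributes: log n × n × log n. Multiplying the contributions gives O(n log² n).

Answer: O(n log² n)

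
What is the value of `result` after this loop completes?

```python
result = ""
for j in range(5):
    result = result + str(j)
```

Concatenate digits 0 to 4
`result` takes the values: "" → "0" → "01" → "012" → "0123" → "01234"

Answer: "01234"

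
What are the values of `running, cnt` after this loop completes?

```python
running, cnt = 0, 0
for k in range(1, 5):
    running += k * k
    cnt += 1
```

Sum of squares and count
`running, cnt` takes the values: (0, 0) → (1, 0) → (1, 1) → (5, 1) → (5, 2) → (14, 2) → (14, 3) → (30, 3) → (30, 4)

Answer: 30, 4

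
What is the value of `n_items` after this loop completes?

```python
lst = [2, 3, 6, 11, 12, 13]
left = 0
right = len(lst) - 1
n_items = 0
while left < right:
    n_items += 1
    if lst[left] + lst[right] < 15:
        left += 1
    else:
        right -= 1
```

Steps to find pair summing to 15
`n_items` takes the values: 0 → 1 → 2 → 3 → 4 → 5

Answer: 5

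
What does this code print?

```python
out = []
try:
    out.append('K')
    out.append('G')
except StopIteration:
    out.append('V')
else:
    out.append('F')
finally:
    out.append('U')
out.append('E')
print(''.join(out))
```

Execution trace: 'K' (try body) → 'G' (try body, no exception) → 'F' (else) → 'U' (finally) → 'E' (after the try/except). Output: KGFUE

Answer: KGFUE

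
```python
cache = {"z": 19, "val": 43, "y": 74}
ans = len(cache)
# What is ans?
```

Trace:
`cache = {"z": 19, "val": 43, "y": 74}` → cache = {'z': 19, 'val': 43, 'y': 74}
`ans = len(cache)` → ans = 3
So ans = 3

Answer: 3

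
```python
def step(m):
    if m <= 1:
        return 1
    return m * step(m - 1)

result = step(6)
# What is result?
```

step(6) = 6 * 5 * 4 * 3 * 2 * 1 = 720

Answer: 720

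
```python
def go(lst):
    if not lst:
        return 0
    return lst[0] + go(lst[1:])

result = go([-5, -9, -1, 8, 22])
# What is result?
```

(-5) + (-9) + (-1) + 8 + 22 + 0 = 15

Answer: 15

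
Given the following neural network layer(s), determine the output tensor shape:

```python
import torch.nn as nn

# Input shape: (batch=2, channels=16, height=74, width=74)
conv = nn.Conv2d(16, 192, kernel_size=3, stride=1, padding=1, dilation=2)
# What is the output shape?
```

Input: (2, 16, 74, 74) -> Output: (2, 192, 72, 72)

Answer: (2, 192, 72, 72)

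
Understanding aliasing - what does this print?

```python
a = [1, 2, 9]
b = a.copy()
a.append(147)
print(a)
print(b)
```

Key concept: list.copy() creates independent copy.
Step by step:
`a = [1, 2, 9]` → a = [1, 2, 9]
`b = a.copy()` → b = [1, 2, 9]
`a.append(147)` → a = [1, 2, 9, 147]
`print(a)` → prints [1, 2, 9, 147]
`print(b)` → prints [1, 2, 9]

Answer:
[1, 2, 9, 147]
[1, 2, 9]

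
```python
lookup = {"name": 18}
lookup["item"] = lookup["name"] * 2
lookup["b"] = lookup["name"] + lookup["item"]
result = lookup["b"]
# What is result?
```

Trace:
`lookup = {"name": 18}` → lookup = {'name': 18}
`lookup["item"] = lookup["name"] * 2` → lookup = {'name': 18, 'item': 36}
`lookup["b"] = lookup["name"] + lookup["item"]` → lookup = {'name': 18, 'item': 36, 'b': 54}
`result = lookup["b"]` → result = 54
So result = 54

Answer: 54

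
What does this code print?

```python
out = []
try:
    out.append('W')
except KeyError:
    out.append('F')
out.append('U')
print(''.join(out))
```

Execution trace: 'W' (try body, no exception) → 'U' (after the try/except). Output: WU

Answer: WU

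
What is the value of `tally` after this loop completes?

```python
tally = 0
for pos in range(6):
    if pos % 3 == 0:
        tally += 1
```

Count numbers divisible by 3 in range(6)
`tally` takes the values: 0 → 1 → 2

Answer: 2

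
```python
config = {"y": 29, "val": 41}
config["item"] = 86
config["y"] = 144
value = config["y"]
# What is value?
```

Trace:
`config = {"y": 29, "val": 41}` → config = {'y': 29, 'val': 41}
`config["item"] = 86` → config = {'y': 29, 'val': 41, 'item': 86}
`config["y"] = 144` → config = {'y': 144, 'val': 41, 'item': 86}
`value = config["y"]` → value = 144
So value = 144

Answer: 144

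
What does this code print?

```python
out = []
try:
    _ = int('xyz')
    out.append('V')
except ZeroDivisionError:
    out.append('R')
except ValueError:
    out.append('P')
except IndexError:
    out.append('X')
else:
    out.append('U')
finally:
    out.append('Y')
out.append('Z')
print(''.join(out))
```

Execution trace: 'P' (except ValueError) → 'Y' (finally) → 'Z' (after the try/except). Output: PYZ

Answer: PYZ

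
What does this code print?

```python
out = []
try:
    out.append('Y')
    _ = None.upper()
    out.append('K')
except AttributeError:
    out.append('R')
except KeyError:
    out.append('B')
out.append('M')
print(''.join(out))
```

Execution trace: 'Y' (try body) → 'R' (except AttributeError) → 'M' (after the try/except). Output: YRM

Answer: YRM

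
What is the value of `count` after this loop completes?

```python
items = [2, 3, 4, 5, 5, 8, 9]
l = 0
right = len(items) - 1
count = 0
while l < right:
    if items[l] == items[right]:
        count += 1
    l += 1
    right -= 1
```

Count matching pairs from ends
`count` takes the values: 0

Answer: 0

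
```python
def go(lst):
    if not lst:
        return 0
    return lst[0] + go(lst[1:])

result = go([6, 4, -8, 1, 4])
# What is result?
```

6 + 4 + (-8) + 1 + 4 + 0 = 7

Answer: 7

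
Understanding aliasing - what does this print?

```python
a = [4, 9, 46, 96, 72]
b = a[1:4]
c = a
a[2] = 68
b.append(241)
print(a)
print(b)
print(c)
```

Key concept: slice vs alias.
Step by step:
`a = [4, 9, 46, 96, 72]` → a = [4, 9, 46, 96, 72]
`b = a[1:4]` → b = [9, 46, 96]
`c = a` → c = [4, 9, 46, 96, 72] (same object as a)
`a[2] = 68` → a = [4, 9, 68, 96, 72] (same object as c); c = [4, 9, 68, 96, 72] (same object as a)
`b.append(241)` → b = [9, 46, 96, 241]
`print(a)` → prints [4, 9, 68, 96, 72]
`print(b)` → prints [9, 46, 96, 241]
`print(c)` → prints [4, 9, 68, 96, 72]

Answer:
[4, 9, 68, 96, 72]
[9, 46, 96, 241]
[4, 9, 68, 96, 72]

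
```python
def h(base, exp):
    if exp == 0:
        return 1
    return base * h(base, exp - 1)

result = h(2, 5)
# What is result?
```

h(2, 5) = 2 * 2 * 2 * 2 * 2 = 32

Answer: 32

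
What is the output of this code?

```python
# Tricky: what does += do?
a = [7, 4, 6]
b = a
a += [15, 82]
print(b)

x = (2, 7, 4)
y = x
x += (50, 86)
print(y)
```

Key concept: += behavior differs for mutable vs immutable.
Step by step:
`a = [7, 4, 6]` → a = [7, 4, 6]
`b = a` → b = [7, 4, 6] (same object as a)
`a += [15, 82]` → a = [7, 4, 6, 15, 82] (same object as b); b = [7, 4, 6, 15, 82] (same object as a)
`print(b)` → prints [7, 4, 6, 15, 82]
`x = (2, 7, 4)` → x = (2, 7, 4)
`y = x` → y = (2, 7, 4)
`x += (50, 86)` → x = (2, 7, 4, 50, 86)
`print(y)` → prints (2, 7, 4)

Answer:
[7, 4, 6, 15, 82]
(2, 7, 4)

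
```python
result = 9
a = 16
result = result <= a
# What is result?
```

Trace:
`result = 9` → result = 9
`a = 16` → a = 16
`result = result <= a` → result = True
So result = True

Answer: True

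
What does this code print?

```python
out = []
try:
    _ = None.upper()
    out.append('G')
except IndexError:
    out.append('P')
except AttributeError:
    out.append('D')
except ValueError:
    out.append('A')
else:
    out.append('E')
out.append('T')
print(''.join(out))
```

Execution trace: 'D' (except AttributeError) → 'T' (after the try/except). Output: DT

Answer: DT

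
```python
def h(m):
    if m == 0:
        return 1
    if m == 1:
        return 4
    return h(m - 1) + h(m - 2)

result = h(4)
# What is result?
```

Build up from base cases: h(0)=1, h(1)=4, h(2)=5, h(3)=9, h(4)=14

Answer: 14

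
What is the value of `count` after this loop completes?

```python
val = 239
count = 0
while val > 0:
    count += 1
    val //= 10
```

Count digits by repeated division by 10
`count` takes the values: 0 → 1 → 2 → 3

Answer: 3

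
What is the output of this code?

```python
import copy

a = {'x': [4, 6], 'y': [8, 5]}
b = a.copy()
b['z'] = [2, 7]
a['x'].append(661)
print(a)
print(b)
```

Key concept: shallow copy of dict with mutable values.
Step by step:
`a = {'x': [4, 6], 'y': [8, 5]}` → a = {'x': [4, 6], 'y': [8, 5]}
`b = a.copy()` → b = {'x': [4, 6], 'y': [8, 5]}
`b['z'] = [2, 7]` → b = {'x': [4, 6], 'y': [8, 5], 'z': [2, 7]}
`a['x'].append(661)` → a = {'x': [4, 6, 661], 'y': [8, 5]}; b = {'x': [4, 6, 661], 'y': [8, 5], 'z': [2, 7]}
`print(a)` → prints {'x': [4, 6, 661], 'y': [8, 5]}
`print(b)` → prints {'x': [4, 6, 661], 'y': [8, 5], 'z': [2, 7]}

Answer:
{'x': [4, 6, 661], 'y': [8, 5]}
{'x': [4, 6, 661], 'y': [8, 5], 'z': [2, 7]}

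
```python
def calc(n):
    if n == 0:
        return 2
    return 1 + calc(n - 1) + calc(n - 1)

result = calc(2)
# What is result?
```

calc(n) = 1 + 2·calc(n-1), calc(0)=2. Closed form: (2+1)·2^2 - 1 = 11.

Answer: 11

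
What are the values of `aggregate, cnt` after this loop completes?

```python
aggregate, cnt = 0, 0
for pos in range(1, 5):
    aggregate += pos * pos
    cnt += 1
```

Sum of squares and count
`aggregate, cnt` takes the values: (0, 0) → (1, 0) → (1, 1) → (5, 1) → (5, 2) → (14, 2) → (14, 3) → (30, 3) → (30, 4)

Answer: 30, 4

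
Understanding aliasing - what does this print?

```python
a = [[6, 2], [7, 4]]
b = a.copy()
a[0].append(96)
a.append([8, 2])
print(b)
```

Key concept: shallow copy with nested lists.
Step by step:
`a = [[6, 2], [7, 4]]` → a = [[6, 2], [7, 4]]
`b = a.copy()` → b = [[6, 2], [7, 4]]
`a[0].append(96)` → a = [[6, 2, 96], [7, 4]]; b = [[6, 2, 96], [7, 4]]
`a.append([8, 2])` → a = [[6, 2, 96], [7, 4], [8, 2]]
`print(b)` → prints [[6, 2, 96], [7, 4]]

Answer: [[6, 2, 96], [7, 4]]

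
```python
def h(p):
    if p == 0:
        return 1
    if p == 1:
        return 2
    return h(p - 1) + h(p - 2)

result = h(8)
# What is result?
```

Build up from base cases: h(0)=1, h(1)=2, h(2)=3, h(3)=5, h(4)=8, h(5)=13, h(6)=21, ..., h(8)=55

Answer: 55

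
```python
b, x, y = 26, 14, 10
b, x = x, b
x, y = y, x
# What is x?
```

Trace:
`b, x, y = 26, 14, 10` → b = 26; x = 14; y = 10
`b, x = x, b` → b = 14; x = 26
`x, y = y, x` → x = 10; y = 26
So x = 10

Answer: 10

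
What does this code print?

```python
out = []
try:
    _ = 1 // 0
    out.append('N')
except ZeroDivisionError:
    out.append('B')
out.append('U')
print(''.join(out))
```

Execution trace: 'B' (except ZeroDivisionError) → 'U' (after the try/except). Output: BU

Answer: BU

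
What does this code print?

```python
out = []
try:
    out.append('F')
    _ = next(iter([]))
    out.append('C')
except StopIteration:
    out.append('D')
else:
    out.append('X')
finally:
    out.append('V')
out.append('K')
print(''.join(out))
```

Execution trace: 'F' (try body) → 'D' (except StopIteration) → 'V' (finally) → 'K' (after the try/except). Output: FDVK

Answer: FDVK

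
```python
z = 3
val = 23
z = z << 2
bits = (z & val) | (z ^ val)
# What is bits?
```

Trace:
`z = 3` → z = 3
`val = 23` → val = 23
`z = z << 2` → z = 12
`bits = (z & val) | (z ^ val)` → bits = 31
So bits = 31

Answer: 31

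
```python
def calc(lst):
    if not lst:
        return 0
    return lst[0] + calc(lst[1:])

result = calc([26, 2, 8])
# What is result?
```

26 + 2 + 8 + 0 = 36

Answer: 36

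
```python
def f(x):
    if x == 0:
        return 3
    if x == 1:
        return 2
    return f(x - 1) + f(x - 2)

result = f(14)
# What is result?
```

Build up from base cases: f(0)=3, f(1)=2, f(2)=5, f(3)=7, f(4)=12, f(5)=19, f(6)=31, ..., f(14)=1453

Answer: 1453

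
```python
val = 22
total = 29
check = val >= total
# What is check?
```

Trace:
`val = 22` → val = 22
`total = 29` → total = 29
`check = val >= total` → check = False
So check = False

Answer: False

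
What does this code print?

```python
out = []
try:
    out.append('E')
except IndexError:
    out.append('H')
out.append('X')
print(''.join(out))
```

Execution trace: 'E' (try body, no exception) → 'X' (after the try/except). Output: EX

Answer: EX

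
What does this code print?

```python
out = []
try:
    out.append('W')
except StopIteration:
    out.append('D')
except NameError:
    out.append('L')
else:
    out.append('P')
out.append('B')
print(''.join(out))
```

Execution trace: 'W' (try body, no exception) → 'P' (else) → 'B' (after the try/except). Output: WPB

Answer: WPB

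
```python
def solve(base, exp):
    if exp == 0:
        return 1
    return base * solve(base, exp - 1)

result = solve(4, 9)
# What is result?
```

solve(4, 9) = 4 * 4 * 4 * 4 * 4 * 4 * 4 * 4 * 4 = 262144

Answer: 262144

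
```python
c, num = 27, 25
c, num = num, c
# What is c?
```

Trace:
`c, num = 27, 25` → c = 27; num = 25
`c, num = num, c` → c = 25; num = 27
So c = 25

Answer: 25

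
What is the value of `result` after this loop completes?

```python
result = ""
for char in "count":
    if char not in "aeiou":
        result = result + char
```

Remove vowels from 'count'
`result` takes the values: "" → "c" → "cn" → "cnt"

Answer: "cnt"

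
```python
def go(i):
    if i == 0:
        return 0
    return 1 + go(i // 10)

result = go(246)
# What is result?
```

Count of digits of 246: 3

Answer: 3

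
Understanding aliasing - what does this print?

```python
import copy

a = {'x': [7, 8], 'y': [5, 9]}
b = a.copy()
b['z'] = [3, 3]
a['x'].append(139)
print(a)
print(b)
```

Key concept: shallow copy of dict with mutable values.
Step by step:
`a = {'x': [7, 8], 'y': [5, 9]}` → a = {'x': [7, 8], 'y': [5, 9]}
`b = a.copy()` → b = {'x': [7, 8], 'y': [5, 9]}
`b['z'] = [3, 3]` → b = {'x': [7, 8], 'y': [5, 9], 'z': [3, 3]}
`a['x'].append(139)` → a = {'x': [7, 8, 139], 'y': [5, 9]}; b = {'x': [7, 8, 139], 'y': [5, 9], 'z': [3, 3]}
`print(a)` → prints {'x': [7, 8, 139], 'y': [5, 9]}
`print(b)` → prints {'x': [7, 8, 139], 'y': [5, 9], 'z': [3, 3]}

Answer:
{'x': [7, 8, 139], 'y': [5, 9]}
{'x': [7, 8, 139], 'y': [5, 9], 'z': [3, 3]}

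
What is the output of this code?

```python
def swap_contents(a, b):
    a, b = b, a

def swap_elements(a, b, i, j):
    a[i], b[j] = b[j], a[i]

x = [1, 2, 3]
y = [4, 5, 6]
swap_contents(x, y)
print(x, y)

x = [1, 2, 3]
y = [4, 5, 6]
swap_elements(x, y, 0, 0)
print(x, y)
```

Key concept: parameter rebinding vs mutation.
Step by step:
`x = [1, 2, 3]` → x = [1, 2, 3]
`y = [4, 5, 6]` → y = [4, 5, 6]
`swap_contents(x, y)` → no visible change to tracked variables
`print(x, y)` → prints [1, 2, 3] [4, 5, 6]
`x = [1, 2, 3]` → x = [1, 2, 3]
`y = [4, 5, 6]` → y = [4, 5, 6]
`swap_elements(x, y, 0, 0)` → x = [4, 2, 3]; y = [1, 5, 6]
`print(x, y)` → prints [4, 2, 3] [1, 5, 6]

Answer:
[1, 2, 3] [4, 5, 6]
[4, 2, 3] [1, 5, 6]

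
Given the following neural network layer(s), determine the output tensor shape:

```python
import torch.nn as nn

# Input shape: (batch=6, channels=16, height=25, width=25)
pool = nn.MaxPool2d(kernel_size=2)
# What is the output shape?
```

Input: (6, 16, 25, 25) -> Output: (6, 16, 12, 12)

Answer: (6, 16, 12, 12)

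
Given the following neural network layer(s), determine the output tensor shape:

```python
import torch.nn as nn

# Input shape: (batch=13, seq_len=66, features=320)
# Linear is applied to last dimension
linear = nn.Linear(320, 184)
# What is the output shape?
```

Input: (13, 66, 320) -> Output: (13, 66, 184)

Answer: (13, 66, 184)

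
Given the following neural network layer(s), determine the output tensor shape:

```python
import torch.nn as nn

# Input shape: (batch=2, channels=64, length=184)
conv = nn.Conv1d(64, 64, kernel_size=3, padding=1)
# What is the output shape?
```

Input: (2, 64, 184) -> Output: (2, 64, 184)

Answer: (2, 64, 184)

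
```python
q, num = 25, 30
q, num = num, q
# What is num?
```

Trace:
`q, num = 25, 30` → q = 25; num = 30
`q, num = num, q` → q = 30; num = 25
So num = 25

Answer: 25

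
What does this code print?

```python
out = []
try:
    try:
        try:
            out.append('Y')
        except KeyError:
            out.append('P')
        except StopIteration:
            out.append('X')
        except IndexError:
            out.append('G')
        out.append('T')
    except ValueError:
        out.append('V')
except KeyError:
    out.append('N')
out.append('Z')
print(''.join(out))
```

Execution trace: 'Y' (inner try body, no exception) → 'T' (try body, no exception) → 'Z' (after the try/except). Output: YTZ

Answer: YTZ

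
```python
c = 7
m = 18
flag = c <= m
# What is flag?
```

Trace:
`c = 7` → c = 7
`m = 18` → m = 18
`flag = c <= m` → flag = True
So flag = True

Answer: True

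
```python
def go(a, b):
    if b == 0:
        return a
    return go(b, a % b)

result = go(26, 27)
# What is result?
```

go(26, 27) -> go(27, 26) -> go(26, 1) -> go(1, 0) -> 1

Answer: 1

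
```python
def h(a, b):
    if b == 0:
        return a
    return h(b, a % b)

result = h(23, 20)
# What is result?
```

h(23, 20) -> h(20, 3) -> h(3, 2) -> h(2, 1) -> h(1, 0) -> 1

Answer: 1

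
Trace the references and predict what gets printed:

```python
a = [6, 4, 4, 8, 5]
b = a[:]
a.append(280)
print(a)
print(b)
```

Key concept: slice [:] creates copy.
Step by step:
`a = [6, 4, 4, 8, 5]` → a = [6, 4, 4, 8, 5]
`b = a[:]` → b = [6, 4, 4, 8, 5]
`a.append(280)` → a = [6, 4, 4, 8, 5, 280]
`print(a)` → prints [6, 4, 4, 8, 5, 280]
`print(b)` → prints [6, 4, 4, 8, 5]

Answer:
[6, 4, 4, 8, 5, 280]
[6, 4, 4, 8, 5]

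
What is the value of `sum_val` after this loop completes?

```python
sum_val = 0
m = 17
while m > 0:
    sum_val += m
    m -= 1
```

Sum 17 down to 1
`sum_val` takes the values: 0 → 17 → 33 → 48 → 62 → 75 → 87 → 98 → 108 → 117 → 125 → 132 → 138 → 143 → 147 → 150 → 152 → 153

Answer: 153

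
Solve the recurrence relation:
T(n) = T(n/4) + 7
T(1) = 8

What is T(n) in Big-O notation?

Each step divides n by 4 and adds 7. After log_4(n) steps we reach T(1)=8. So T(n) = 7·log_4(n) + 8 = O(log n).

Answer: O(log n)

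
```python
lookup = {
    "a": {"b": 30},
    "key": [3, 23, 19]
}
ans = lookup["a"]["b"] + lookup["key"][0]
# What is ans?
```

Trace:
`lookup = { ...` → lookup = {'a': {'b': 30}, 'key': [3, 23, 19]}
`ans = lookup["a"]["b"] + lookup["key"][0]` → ans = 33
So ans = 33

Answer: 33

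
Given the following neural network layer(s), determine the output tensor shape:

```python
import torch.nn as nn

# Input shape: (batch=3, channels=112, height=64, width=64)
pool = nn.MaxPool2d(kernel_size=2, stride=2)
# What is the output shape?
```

Input: (3, 112, 64, 64) -> Output: (3, 112, 32, 32)

Answer: (3, 112, 32, 32)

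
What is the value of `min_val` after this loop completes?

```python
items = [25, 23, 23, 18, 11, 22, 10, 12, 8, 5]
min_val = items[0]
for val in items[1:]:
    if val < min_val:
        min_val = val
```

Minimum of [25, 23, 23, 18, 11, 22, 10, 12, 8, 5]
`min_val` takes the values: 25 → 23 → 18 → 11 → 10 → 8 → 5

Answer: 5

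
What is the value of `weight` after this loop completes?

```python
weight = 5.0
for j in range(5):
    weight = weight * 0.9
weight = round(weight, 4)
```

Exponential decay: 5.0 * 0.9^5
`weight` takes the values: 5.0 → 4.5 → 4.05 → 3.645 → 3.2805 → 2.95245 → 2.9525

Answer: 2.9525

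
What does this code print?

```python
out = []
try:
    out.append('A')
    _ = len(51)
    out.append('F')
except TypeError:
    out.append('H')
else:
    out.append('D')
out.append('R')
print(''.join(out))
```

Execution trace: 'A' (try body) → 'H' (except TypeError) → 'R' (after the try/except). Output: AHR

Answer: AHR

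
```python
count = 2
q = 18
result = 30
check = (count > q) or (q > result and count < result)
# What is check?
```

Trace:
`count = 2` → count = 2
`q = 18` → q = 18
`result = 30` → result = 30
`check = (count > q) or (q > result and count < result)` → check = False
So check = False

Answer: False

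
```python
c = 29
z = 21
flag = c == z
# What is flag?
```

Trace:
`c = 29` → c = 29
`z = 21` → z = 21
`flag = c == z` → flag = False
So flag = False

Answer: False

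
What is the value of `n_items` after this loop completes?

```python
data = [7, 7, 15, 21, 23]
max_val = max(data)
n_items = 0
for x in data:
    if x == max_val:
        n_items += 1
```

Count of max value 23 in [7, 7, 15, 21, 23]
`n_items` takes the values: 0 → 1

Answer: 1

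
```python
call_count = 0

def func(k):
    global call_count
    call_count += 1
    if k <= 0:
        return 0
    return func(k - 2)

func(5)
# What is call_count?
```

Linear recursion stepping by 2: 4 calls from k=5 down to ≤0.

Answer: 4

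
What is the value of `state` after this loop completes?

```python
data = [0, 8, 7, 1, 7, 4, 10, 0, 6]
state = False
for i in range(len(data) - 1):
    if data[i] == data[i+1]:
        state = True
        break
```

Check consecutive duplicates in [0, 8, 7, 1, 7, 4, 10, 0, 6]
`state` takes the values: False

Answer: False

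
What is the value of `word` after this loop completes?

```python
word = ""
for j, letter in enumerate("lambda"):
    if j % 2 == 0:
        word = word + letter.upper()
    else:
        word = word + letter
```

Uppercase even positions in 'lambda'
`word` takes the values: "" → "L" → "La" → "LaM" → "LaMb" → "LaMbD" → "LaMbDa"

Answer: "LaMbDa"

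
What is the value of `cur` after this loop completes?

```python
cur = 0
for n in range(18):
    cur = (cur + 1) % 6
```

Increment mod 6, 18 times = 0
`cur` takes the values: 0 → 1 → 2 → 3 → 4 → 5 → 0 → 1 → 2 → 3 → 4 → 5 → 0 → 1 → 2 → 3 → 4 → 5 → 0

Answer: 0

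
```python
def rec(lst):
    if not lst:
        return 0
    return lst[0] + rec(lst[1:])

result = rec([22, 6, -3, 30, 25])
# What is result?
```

22 + 6 + (-3) + 30 + 25 + 0 = 80

Answer: 80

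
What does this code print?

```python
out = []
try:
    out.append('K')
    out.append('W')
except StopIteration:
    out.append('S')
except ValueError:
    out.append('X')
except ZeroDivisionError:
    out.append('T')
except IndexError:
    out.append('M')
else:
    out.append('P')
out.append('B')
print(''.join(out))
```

Execution trace: 'K' (try body) → 'W' (try body, no exception) → 'P' (else) → 'B' (after the try/except). Output: KWPB

Answer: KWPB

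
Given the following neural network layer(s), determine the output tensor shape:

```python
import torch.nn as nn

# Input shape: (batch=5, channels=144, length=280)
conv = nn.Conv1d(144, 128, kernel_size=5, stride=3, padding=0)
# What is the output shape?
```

Input: (5, 144, 280) -> Output: (5, 128, 92)

Answer: (5, 128, 92)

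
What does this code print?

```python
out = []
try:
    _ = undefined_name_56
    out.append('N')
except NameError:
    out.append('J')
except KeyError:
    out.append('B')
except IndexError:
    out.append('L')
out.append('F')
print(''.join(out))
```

Execution trace: 'J' (except NameError) → 'F' (after the try/except). Output: JF

Answer: JF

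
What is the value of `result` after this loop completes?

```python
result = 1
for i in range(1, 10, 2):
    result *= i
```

Product of 1, 3, 5, ... up to 9
`result` takes the values: 1 → 3 → 15 → 105 → 945

Answer: 945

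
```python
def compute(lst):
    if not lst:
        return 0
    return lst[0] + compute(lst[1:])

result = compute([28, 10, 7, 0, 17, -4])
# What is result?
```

28 + 10 + 7 + 0 + 17 + (-4) + 0 = 58

Answer: 58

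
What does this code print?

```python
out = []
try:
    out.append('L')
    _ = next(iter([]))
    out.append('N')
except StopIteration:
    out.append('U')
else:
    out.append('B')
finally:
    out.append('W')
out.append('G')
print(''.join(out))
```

Execution trace: 'L' (try body) → 'U' (except StopIteration) → 'W' (finally) → 'G' (after the try/except). Output: LUWG

Answer: LUWG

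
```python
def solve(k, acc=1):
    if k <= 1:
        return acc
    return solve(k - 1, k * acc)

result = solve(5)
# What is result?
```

Accumulator trace (n, acc): (5, 1) -> (4, 5) -> (3, 20) -> (2, 60) -> (1, 120) -> return 120

Answer: 120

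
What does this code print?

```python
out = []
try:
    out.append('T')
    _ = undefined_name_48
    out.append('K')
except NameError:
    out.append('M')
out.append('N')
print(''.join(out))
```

Execution trace: 'T' (try body) → 'M' (except NameError) → 'N' (after the try/except). Output: TMN

Answer: TMN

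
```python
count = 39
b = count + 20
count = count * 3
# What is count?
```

Trace:
`count = 39` → count = 39
`b = count + 20` → b = 59
`count = count * 3` → count = 117
So count = 117

Answer: 117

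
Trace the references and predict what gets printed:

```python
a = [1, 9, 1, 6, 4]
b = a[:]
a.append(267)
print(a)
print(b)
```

Key concept: slice [:] creates copy.
Step by step:
`a = [1, 9, 1, 6, 4]` → a = [1, 9, 1, 6, 4]
`b = a[:]` → b = [1, 9, 1, 6, 4]
`a.append(267)` → a = [1, 9, 1, 6, 4, 267]
`print(a)` → prints [1, 9, 1, 6, 4, 267]
`print(b)` → prints [1, 9, 1, 6, 4]

Answer:
[1, 9, 1, 6, 4, 267]
[1, 9, 1, 6, 4]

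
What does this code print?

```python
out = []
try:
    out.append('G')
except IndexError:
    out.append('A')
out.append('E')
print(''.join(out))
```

Execution trace: 'G' (try body, no exception) → 'E' (after the try/except). Output: GE

Answer: GE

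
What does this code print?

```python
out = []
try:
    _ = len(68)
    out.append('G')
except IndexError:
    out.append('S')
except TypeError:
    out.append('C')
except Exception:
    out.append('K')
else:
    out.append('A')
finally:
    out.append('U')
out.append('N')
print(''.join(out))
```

Execution trace: 'C' (except TypeError) → 'U' (finally) → 'N' (after the try/except). Output: CUN

Answer: CUN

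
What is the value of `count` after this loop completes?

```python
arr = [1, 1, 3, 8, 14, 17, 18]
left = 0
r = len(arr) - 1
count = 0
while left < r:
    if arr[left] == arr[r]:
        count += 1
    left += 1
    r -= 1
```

Count matching pairs from ends
`count` takes the values: 0

Answer: 0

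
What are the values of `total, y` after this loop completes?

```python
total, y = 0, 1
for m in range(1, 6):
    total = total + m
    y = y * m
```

Sum and factorial of 1 to 5
`total, y` takes the values: (0, 1) → (1, 1) → (3, 1) → (3, 2) → (6, 2) → (6, 6) → (10, 6) → (10, 24) → (15, 24) → (15, 120)

Answer: 15, 120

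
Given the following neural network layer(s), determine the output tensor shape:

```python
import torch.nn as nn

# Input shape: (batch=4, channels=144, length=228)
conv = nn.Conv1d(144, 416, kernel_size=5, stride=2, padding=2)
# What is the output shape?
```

Input: (4, 144, 228) -> Output: (4, 416, 114)

Answer: (4, 416, 114)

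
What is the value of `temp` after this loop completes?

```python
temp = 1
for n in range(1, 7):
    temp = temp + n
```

Start at 1, add 1 through 6
`temp` takes the values: 1 → 2 → 4 → 7 → 11 → 16 → 22

Answer: 22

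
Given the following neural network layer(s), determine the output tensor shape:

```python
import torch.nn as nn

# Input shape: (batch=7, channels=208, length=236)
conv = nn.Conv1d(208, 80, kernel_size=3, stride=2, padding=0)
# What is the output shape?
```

Input: (7, 208, 236) -> Output: (7, 80, 117)

Answer: (7, 80, 117)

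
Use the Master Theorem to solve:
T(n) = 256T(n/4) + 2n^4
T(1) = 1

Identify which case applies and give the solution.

a=256, b=4, f(n)=2n^4. log_4(256) = 4. Since c=4 = 4, Case 2 applies: T(n) = Θ(n^log_b(a) · log n) = O(n^4 log n).

Answer: O(n^4 log n) - Case 2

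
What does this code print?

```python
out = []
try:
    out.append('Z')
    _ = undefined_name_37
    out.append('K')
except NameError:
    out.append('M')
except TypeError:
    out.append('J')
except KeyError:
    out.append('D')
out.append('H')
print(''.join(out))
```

Execution trace: 'Z' (try body) → 'M' (except NameError) → 'H' (after the try/except). Output: ZMH

Answer: ZMH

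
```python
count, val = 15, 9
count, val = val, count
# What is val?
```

Trace:
`count, val = 15, 9` → count = 15; val = 9
`count, val = val, count` → count = 9; val = 15
So val = 15

Answer: 15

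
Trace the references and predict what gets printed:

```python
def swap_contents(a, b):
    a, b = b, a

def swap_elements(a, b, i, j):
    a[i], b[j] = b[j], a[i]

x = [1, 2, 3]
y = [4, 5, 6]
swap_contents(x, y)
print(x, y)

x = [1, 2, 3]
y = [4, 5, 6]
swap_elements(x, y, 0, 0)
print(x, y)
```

Key concept: parameter rebinding vs mutation.
Step by step:
`x = [1, 2, 3]` → x = [1, 2, 3]
`y = [4, 5, 6]` → y = [4, 5, 6]
`swap_contents(x, y)` → no visible change to tracked variables
`print(x, y)` → prints [1, 2, 3] [4, 5, 6]
`x = [1, 2, 3]` → x = [1, 2, 3]
`y = [4, 5, 6]` → y = [4, 5, 6]
`swap_elements(x, y, 0, 0)` → x = [4, 2, 3]; y = [1, 5, 6]
`print(x, y)` → prints [4, 2, 3] [1, 5, 6]

Answer:
[1, 2, 3] [4, 5, 6]
[4, 2, 3] [1, 5, 6]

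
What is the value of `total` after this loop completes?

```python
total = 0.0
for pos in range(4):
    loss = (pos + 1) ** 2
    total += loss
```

Sum of squared losses 1² + 2² + ... + 4²
`total` takes the values: 0.0 → 1.0 → 5.0 → 14.0 → 30.0

Answer: 30.0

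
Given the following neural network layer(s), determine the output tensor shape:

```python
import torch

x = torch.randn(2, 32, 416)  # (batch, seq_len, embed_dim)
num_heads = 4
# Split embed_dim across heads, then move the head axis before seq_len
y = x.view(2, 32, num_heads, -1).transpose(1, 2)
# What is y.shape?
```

Input: (2, 32, 416) -> head_dim = 416 // 4 = 104; after view: (2, 32, 4, 104) -> after transpose(1, 2): (2, 4, 32, 104) -> Output: (2, 4, 32, 104)

Answer: (2, 4, 32, 104)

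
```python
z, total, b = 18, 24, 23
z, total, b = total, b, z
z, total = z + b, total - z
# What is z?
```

Trace:
`z, total, b = 18, 24, 23` → z = 18; total = 24; b = 23
`z, total, b = total, b, z` → z = 24; total = 23; b = 18
`z, total = z + b, total - z` → z = 42; total = -1
So z = 42

Answer: 42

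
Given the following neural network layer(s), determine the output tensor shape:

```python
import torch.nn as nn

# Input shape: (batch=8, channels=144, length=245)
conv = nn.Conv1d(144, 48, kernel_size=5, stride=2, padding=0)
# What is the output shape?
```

Input: (8, 144, 245) -> Output: (8, 48, 121)

Answer: (8, 48, 121)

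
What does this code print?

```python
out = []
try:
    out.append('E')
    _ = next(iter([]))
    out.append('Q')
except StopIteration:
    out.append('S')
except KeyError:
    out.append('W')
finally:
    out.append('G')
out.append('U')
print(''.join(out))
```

Execution trace: 'E' (try body) → 'S' (except StopIteration) → 'G' (finally) → 'U' (after the try/except). Output: ESGU

Answer: ESGU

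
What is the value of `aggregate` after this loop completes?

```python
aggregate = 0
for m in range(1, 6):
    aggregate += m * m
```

Sum of squares 1² to 5² = 55
`aggregate` takes the values: 0 → 1 → 5 → 14 → 30 → 55

Answer: 55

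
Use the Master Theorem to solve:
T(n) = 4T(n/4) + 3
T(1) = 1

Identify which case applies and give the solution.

a=4, b=4, f(n)=3. log_4(4) = 1. Since c=0 < 1, Case 1 applies: T(n) = Θ(n^log_b(a)) = O(n).

Answer: O(n) - Case 1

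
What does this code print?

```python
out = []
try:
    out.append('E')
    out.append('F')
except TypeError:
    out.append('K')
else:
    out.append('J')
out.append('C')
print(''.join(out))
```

Execution trace: 'E' (try body) → 'F' (try body, no exception) → 'J' (else) → 'C' (after the try/except). Output: EFJC

Answer: EFJC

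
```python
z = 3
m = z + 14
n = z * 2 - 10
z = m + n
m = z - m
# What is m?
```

Trace:
`z = 3` → z = 3
`m = z + 14` → m = 17
`n = z * 2 - 10` → n = -4
`z = m + n` → z = 13
`m = z - m` → m = -4
So m = -4

Answer: -4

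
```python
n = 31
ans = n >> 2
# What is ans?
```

Trace:
`n = 31` → n = 31
`ans = n >> 2` → ans = 7
So ans = 7

Answer: 7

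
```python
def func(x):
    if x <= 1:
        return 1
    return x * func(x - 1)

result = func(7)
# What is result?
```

func(7) = 7 * 6 * 5 * 4 * 3 * 2 * 1 = 5040

Answer: 5040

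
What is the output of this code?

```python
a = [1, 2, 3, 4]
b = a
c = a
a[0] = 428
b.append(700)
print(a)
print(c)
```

Key concept: multiple aliases.
Step by step:
`a = [1, 2, 3, 4]` → a = [1, 2, 3, 4]
`b = a` → b = [1, 2, 3, 4] (same object as a)
`c = a` → c = [1, 2, 3, 4] (same object as a, b)
`a[0] = 428` → a = [428, 2, 3, 4] (same object as b, c); b = [428, 2, 3, 4] (same object as a, c); c = [428, 2, 3, 4] (same object as a, b)
`b.append(700)` → a = [428, 2, 3, 4, 700] (same object as b, c); b = [428, 2, 3, 4, 700] (same object as a, c); c = [428, 2, 3, 4, 700] (same object as a, b)
`print(a)` → prints [428, 2, 3, 4, 700]
`print(c)` → prints [428, 2, 3, 4, 700]

Answer:
[428, 2, 3, 4, 700]
[428, 2, 3, 4, 700]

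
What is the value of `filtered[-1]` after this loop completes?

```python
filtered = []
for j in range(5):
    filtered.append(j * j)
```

Last element of squares 0 to 4
`filtered` takes the values: [] → [0] → [0, 1] → [0, 1, 4] → [0, 1, 4, 9] → [0, 1, 4, 9, 16]
So `filtered[-1]` = 16

Answer: 16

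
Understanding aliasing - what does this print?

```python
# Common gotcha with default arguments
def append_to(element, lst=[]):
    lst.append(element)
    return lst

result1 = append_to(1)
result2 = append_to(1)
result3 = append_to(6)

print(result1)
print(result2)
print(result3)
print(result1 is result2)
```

Key concept: mutable default argument gotcha.
Step by step:
`result1 = append_to(1)` → result1 = [1]
`result2 = append_to(1)` → result1 = [1, 1] (same object as result2); result2 = [1, 1] (same object as result1)
`result3 = append_to(6)` → result1 = [1, 1, 6] (same object as result2, result3); result2 = [1, 1, 6] (same object as result1, result3); result3 = [1, 1, 6] (same object as result1, result2)
`print(result1)` → prints [1, 1, 6]
`print(result2)` → prints [1, 1, 6]
`print(result3)` → prints [1, 1, 6]
`print(result1 is result2)` → prints True

Answer:
[1, 1, 6]
[1, 1, 6]
[1, 1, 6]
True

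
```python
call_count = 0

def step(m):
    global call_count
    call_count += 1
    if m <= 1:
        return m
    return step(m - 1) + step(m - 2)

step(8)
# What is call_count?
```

Calls(m) = 1 + Calls(m-1) + Calls(m-2); Calls(0)=Calls(1)=1. For m=8 this gives 67.

Answer: 67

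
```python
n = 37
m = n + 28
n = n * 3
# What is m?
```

Trace:
`n = 37` → n = 37
`m = n + 28` → m = 65
`n = n * 3` → n = 111
So m = 65

Answer: 65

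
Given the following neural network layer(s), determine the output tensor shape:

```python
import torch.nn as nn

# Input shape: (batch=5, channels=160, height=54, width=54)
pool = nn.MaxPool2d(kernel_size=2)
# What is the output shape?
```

Input: (5, 160, 54, 54) -> Output: (5, 160, 27, 27)

Answer: (5, 160, 27, 27)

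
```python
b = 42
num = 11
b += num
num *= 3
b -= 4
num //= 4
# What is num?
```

Trace:
`b = 42` → b = 42
`num = 11` → num = 11
`b += num` → b = 53
`num *= 3` → num = 33
`b -= 4` → b = 49
`num //= 4` → num = 8
So num = 8

Answer: 8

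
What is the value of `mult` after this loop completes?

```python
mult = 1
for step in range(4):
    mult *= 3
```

3^4 = 81
`mult` takes the values: 1 → 3 → 9 → 27 → 81

Answer: 81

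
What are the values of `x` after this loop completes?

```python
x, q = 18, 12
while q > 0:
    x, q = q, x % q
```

GCD of 18 and 12
`x` takes the values: 18 → 12 → 6

Answer: 6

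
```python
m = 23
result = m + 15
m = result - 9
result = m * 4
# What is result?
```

Trace:
`m = 23` → m = 23
`result = m + 15` → result = 38
`m = result - 9` → m = 29
`result = m * 4` → result = 116
So result = 116

Answer: 116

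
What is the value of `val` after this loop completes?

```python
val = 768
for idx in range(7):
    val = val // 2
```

Halve 7 times: 768 // 2^7 = 6
`val` takes the values: 768 → 384 → 192 → 96 → 48 → 24 → 12 → 6

Answer: 6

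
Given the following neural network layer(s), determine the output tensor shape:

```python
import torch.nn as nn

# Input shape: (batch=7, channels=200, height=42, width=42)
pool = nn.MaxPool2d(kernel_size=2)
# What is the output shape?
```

Input: (7, 200, 42, 42) -> Output: (7, 200, 21, 21)

Answer: (7, 200, 21, 21)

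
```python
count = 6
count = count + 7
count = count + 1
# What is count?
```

Trace:
`count = 6` → count = 6
`count = count + 7` → count = 13
`count = count + 1` → count = 14
So count = 14

Answer: 14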